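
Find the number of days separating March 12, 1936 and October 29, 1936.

231

March 1936: 31 − 12 = 19 days remain.
Then April (30), May (31), June (30), July (31), August (31), September (30): 30 + 31 + 30 + 31 + 31 + 30 = 183 days.
October 1–29, 1936: 29 days.
Total: 19 + 183 + 29 = 231 days.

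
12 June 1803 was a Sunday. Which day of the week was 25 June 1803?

Within June 1803: 25 − 12 = 13 days.
13 mod 7 = 6, so 6 days after Sunday is Saturday.

Saturday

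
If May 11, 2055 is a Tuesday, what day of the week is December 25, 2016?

Count forward from the earlier date (December 25, 2016) to the later (May 11, 2055):
Day-of-year of December 25, 2016: 360.
Day-of-year of May 11, 2055: 131.
2016 has 366 days, so 366 − 360 = 6 days remain in 2016.
Full years 2017–2054: 29 common + 9 leap = 29×365 + 9×366 = 13879 days.
Total: 6 + 13879 + 131 = 14016 days.
14016 mod 7 = 2, so 2 days before Tuesday is Sunday.

Sunday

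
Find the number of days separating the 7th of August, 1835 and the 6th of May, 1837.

Day-of-year of August 7, 1835: 219.
Day-of-year of May 6, 1837: 126.
1835 has 365 days, so 365 − 219 = 146 days remain in 1835.
Full years: 1836: 366. Sum = 366.
Total: 146 + 366 + 126 = 638 days.

638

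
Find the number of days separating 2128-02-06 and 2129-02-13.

February 6, 2128 → February 6, 2129: 366 days (2128 is a leap year).
Within February 2129: 13 − 6 = 7 days.
Total: 373 days.

373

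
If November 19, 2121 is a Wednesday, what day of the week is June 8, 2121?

Count forward from the earlier date (June 8, 2121) to the later (November 19, 2121):
June 2121: 30 − 8 = 22 days remain.
Then July (31), August (31), September (30), October (31): 31 + 31 + 30 + 31 = 123 days.
November 1–19, 2121: 19 days.
Total: 22 + 123 + 19 = 164 days.
164 mod 7 = 3, so 3 days before Wednesday is Sunday.

Sunday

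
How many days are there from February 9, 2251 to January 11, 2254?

1067

February 9, 2251 → February 9, 2252: 365 days.
February 9, 2252 → February 9, 2253: 366 days (2252 is a leap year).
February 2253: 28 − 9 = 19 days remain (2253 is not a leap year, so February has 28 days).
Then 10 full months totalling 306 days.
January 1–11, 2254: 11 days.
Residual: 336 days.
Total: 1067 days.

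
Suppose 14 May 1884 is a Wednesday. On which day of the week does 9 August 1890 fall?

May 14, 1884 → May 14, 1885: 365 days.
May 14, 1885 → May 14, 1886: 365 days.
May 14, 1886 → May 14, 1887: 365 days.
May 14, 1887 → May 14, 1888: 366 days (1888 is a leap year).
May 14, 1888 → May 14, 1889: 365 days.
May 14, 1889 → May 14, 1890: 365 days.
May 1890: 31 − 14 = 17 days remain.
Then June (30), July (31): 30 + 31 = 61 days.
August 1–9, 1890: 9 days.
Residual: 87 days.
Total: 2278 days.
2278 mod 7 = 3, so 3 days after Wednesday is Saturday.

Saturday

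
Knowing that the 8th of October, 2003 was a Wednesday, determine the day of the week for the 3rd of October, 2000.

Tuesday

Count forward from the earlier date (October 3, 2000) to the later (October 8, 2003):
Day-of-year of October 3, 2000: 277.
Day-of-year of October 8, 2003: 281.
2000 has 366 days, so 366 − 277 = 89 days remain in 2000.
Full years: 2001: 365; 2002: 365. Sum = 730.
Total: 89 + 730 + 281 = 1100 days.
1100 mod 7 = 1, so 1 day before Wednesday is Tuesday.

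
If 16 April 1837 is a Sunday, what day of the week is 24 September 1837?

April 1837: 30 − 16 = 14 days remain.
Then May (31), June (30), July (31), August (31): 31 + 30 + 31 + 31 = 123 days.
September 1–24, 1837: 24 days.
Total: 14 + 123 + 24 = 161 days.
161 is a multiple of 7, so 24 September 1837 falls on the same weekday: Sunday.

Sunday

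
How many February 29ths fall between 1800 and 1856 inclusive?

14

Years divisible by 4: 1800, 1804, …, 1856 — 15 in all.
Of these, 1800 is divisible by 100 but not 400, so not leap.
Leap years: 15 − 1 = 14.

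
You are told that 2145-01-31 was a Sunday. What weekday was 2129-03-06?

Count forward from the earlier date (March 6, 2129) to the later (January 31, 2145):
From March 6, 2129 to March 6, 2144: 15 years, of which 4 contain a Feb 29 — 11×365 + 4×366 = 5479 days.
March 2144: 31 − 6 = 25 days remain.
Then 9 full months totalling 275 days.
January 1–31, 2145: 31 days.
Residual: 331 days.
Total: 5810 days.
5810 is a multiple of 7, so 2129-03-06 falls on the same weekday: Sunday.

Sunday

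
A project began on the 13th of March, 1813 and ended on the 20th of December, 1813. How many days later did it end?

282

March 1813: 31 − 13 = 18 days remain.
Then April (30), May (31), June (30), July (31), August (31), September (30), October (31), November (30): 30 + 31 + 30 + 31 + 31 + 30 + 31 + 30 = 244 days.
December 1–20, 1813: 20 days.
Total: 18 + 244 + 20 = 282 days.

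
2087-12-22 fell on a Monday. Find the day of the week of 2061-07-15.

Friday

Count forward from the earlier date (July 15, 2061) to the later (December 22, 2087):
From July 15, 2061 to July 15, 2087: 26 years, of which 6 contain a Feb 29 — 20×365 + 6×366 = 9496 days.
July 2087: 31 − 15 = 16 days remain.
Then August (31), September (30), October (31), November (30): 31 + 30 + 31 + 30 = 122 days.
December 1–22, 2087: 22 days.
Residual: 160 days.
Total: 9656 days.
9656 mod 7 = 3, so 3 days before Monday is Friday.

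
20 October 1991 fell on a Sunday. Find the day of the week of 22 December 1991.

Sunday

October 1991: 31 − 20 = 11 days remain.
Then November (30): 30 days.
December 1–22, 1991: 22 days.
Total: 11 + 30 + 22 = 63 days.
63 is a multiple of 7, so 22 December 1991 falls on the same weekday: Sunday.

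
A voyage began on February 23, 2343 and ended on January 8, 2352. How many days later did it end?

Day-of-year of February 23, 2343: 54.
Day-of-year of January 8, 2352: 8.
2343 has 365 days, so 365 − 54 = 311 days remain in 2343.
Full years 2344–2351: 6 common + 2 leap = 6×365 + 2×366 = 2922 days.
Total: 311 + 2922 + 8 = 3241 days.

3241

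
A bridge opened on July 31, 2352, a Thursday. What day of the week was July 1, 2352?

Tuesday

Count forward from the earlier date (July 1, 2352) to the later (July 31, 2352):
Within July 2352: 31 − 1 = 30 days.
30 mod 7 = 2, so 2 days before Thursday is Tuesday.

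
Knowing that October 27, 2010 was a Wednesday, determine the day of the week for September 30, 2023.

From October 27, 2010 to October 27, 2022: 12 years, of which 3 contain a Feb 29 — 9×365 + 3×366 = 4383 days.
October 2022: 31 − 27 = 4 days remain.
Then 10 full months totalling 304 days.
September 1–30, 2023: 30 days.
Residual: 338 days.
Total: 4721 days.
4721 mod 7 = 3, so 3 days after Wednesday is Saturday.

Saturday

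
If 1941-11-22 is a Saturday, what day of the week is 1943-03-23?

Tuesday

Day-of-year of November 22, 1941: 326.
Day-of-year of March 23, 1943: 82.
1941 has 365 days, so 365 − 326 = 39 days remain in 1941.
Full years: 1942: 365. Sum = 365.
Total: 39 + 365 + 82 = 486 days.
486 mod 7 = 3, so 3 days after Saturday is Tuesday.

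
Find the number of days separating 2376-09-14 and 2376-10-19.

September 2376: 30 − 14 = 16 days remain.
October 1–19, 2376: 19 days.
Total: 16 + 19 = 35 days.

35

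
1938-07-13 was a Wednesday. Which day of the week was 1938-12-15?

Thursday

July 1938: 31 − 13 = 18 days remain.
Then August (31), September (30), October (31), November (30): 31 + 30 + 31 + 30 = 122 days.
December 1–15, 1938: 15 days.
Total: 18 + 122 + 15 = 155 days.
155 mod 7 = 1, so 1 day after Wednesday is Thursday.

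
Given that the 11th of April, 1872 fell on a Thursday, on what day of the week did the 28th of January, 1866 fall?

Count forward from the earlier date (January 28, 1866) to the later (April 11, 1872):
January 28, 1866 → January 28, 1867: 365 days.
January 28, 1867 → January 28, 1868: 365 days.
January 28, 1868 → January 28, 1869: 366 days (1868 is a leap year).
January 28, 1869 → January 28, 1870: 365 days.
January 28, 1870 → January 28, 1871: 365 days.
January 28, 1871 → January 28, 1872: 365 days.
January 1872: 31 − 28 = 3 days remain.
Then February 1872 (29), March (31): 29 + 31 = 60 days.
April 1–11, 1872: 11 days.
Residual: 74 days.
Total: 2265 days.
2265 mod 7 = 4, so 4 days before Thursday is Sunday.

Sunday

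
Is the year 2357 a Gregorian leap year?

No

2357 is not a leap year.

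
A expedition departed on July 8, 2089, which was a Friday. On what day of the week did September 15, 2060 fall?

Wednesday

Count forward from the earlier date (September 15, 2060) to the later (July 8, 2089):
Day-of-year of September 15, 2060: 259.
Day-of-year of July 8, 2089: 189.
2060 has 366 days, so 366 − 259 = 107 days remain in 2060.
Full years 2061–2088: 21 common + 7 leap = 21×365 + 7×366 = 10227 days.
Total: 107 + 10227 + 189 = 10523 days.
10523 mod 7 = 2, so 2 days before Friday is Wednesday.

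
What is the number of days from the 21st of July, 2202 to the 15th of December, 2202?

July 2202: 31 − 21 = 10 days remain.
Then August (31), September (30), October (31), November (30): 31 + 30 + 31 + 30 = 122 days.
December 1–15, 2202: 15 days.
Total: 10 + 122 + 15 = 147 days.

147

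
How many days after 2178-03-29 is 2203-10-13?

9328

From March 29, 2178 to March 29, 2203: 25 years, of which 5 contain a Feb 29 — 20×365 + 5×366 = 9130 days.
(2200 is not a leap year (divisible by 100 but not 400).)
March 2203: 31 − 29 = 2 days remain.
Then April (30), May (31), June (30), July (31), August (31), September (30): 30 + 31 + 30 + 31 + 31 + 30 = 183 days.
October 1–13, 2203: 13 days.
Residual: 198 days.
Total: 9328 days.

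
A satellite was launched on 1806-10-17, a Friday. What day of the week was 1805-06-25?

Count forward from the earlier date (June 25, 1805) to the later (October 17, 1806):
June 25, 1805 → June 25, 1806: 365 days.
June 1806: 30 − 25 = 5 days remain.
Then July (31), August (31), September (30): 31 + 31 + 30 = 92 days.
October 1–17, 1806: 17 days.
Residual: 114 days.
Total: 479 days.
479 mod 7 = 3, so 3 days before Friday is Tuesday.

Tuesday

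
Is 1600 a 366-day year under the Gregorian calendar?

Yes

1600 is a leap year (divisible by 400).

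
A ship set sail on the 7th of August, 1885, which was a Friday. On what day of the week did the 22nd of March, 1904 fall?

Day-of-year of August 7, 1885: 219.
Day-of-year of March 22, 1904: 82.
1885 has 365 days, so 365 − 219 = 146 days remain in 1885.
Full years 1886–1903: 15 common + 3 leap = 15×365 + 3×366 = 6573 days.
Total: 146 + 6573 + 82 = 6801 days.
6801 mod 7 = 4, so 4 days after Friday is Tuesday.

Tuesday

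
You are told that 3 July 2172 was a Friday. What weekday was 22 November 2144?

Count forward from the earlier date (November 22, 2144) to the later (July 3, 2172):
Day-of-year of November 22, 2144: 327.
Day-of-year of July 3, 2172: 185.
2144 has 366 days, so 366 − 327 = 39 days remain in 2144.
Full years 2145–2171: 21 common + 6 leap = 21×365 + 6×366 = 9861 days.
Total: 39 + 9861 + 185 = 10085 days.
10085 mod 7 = 5, so 5 days before Friday is Sunday.

Sunday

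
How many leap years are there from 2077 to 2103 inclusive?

Years divisible by 4 in [2077, 2103]: 2080, 2084, 2088, 2092, 2096, 2100.
Of these, 2100 is divisible by 100 but not 400, so not leap.
Leap years: 6 − 1 = 5.

5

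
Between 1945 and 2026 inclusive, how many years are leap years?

20

Years divisible by 4: 1948, 1952, …, 2024 — 20 in all.
2000 is divisible by 400, so still leap.
No century exceptions apply. Count: 20.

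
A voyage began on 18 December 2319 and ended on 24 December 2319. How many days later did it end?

6

Within December 2319: 24 − 18 = 6 days.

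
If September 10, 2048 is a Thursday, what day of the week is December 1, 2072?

Day-of-year of September 10, 2048: 254.
Day-of-year of December 1, 2072: 336.
2048 has 366 days, so 366 − 254 = 112 days remain in 2048.
Full years 2049–2071: 18 common + 5 leap = 18×365 + 5×366 = 8400 days.
Total: 112 + 8400 + 336 = 8848 days.
8848 is a multiple of 7, so December 1, 2072 falls on the same weekday: Thursday.

Thursday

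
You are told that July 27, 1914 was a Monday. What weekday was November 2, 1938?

Wednesday

From July 27, 1914 to July 27, 1938: 24 years, of which 6 contain a Feb 29 — 18×365 + 6×366 = 8766 days.
July 1938: 31 − 27 = 4 days remain.
Then August (31), September (30), October (31): 31 + 30 + 31 = 92 days.
November 1–2, 1938: 2 days.
Residual: 98 days.
Total: 8864 days.
8864 mod 7 = 2, so 2 days after Monday is Wednesday.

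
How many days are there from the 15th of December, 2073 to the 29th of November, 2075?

714

December 15, 2073 → December 15, 2074: 365 days.
December 2074: 31 − 15 = 16 days remain.
Then 10 full months totalling 304 days.
November 1–29, 2075: 29 days.
Residual: 349 days.
Total: 714 days.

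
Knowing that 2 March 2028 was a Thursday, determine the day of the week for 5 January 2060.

From March 2, 2028 to March 2, 2059: 31 years, of which 7 contain a Feb 29 — 24×365 + 7×366 = 11322 days.
March 2059: 31 − 2 = 29 days remain.
Then 9 full months totalling 275 days.
January 1–5, 2060: 5 days.
Residual: 309 days.
Total: 11631 days.
11631 mod 7 = 4, so 4 days after Thursday is Monday.

Monday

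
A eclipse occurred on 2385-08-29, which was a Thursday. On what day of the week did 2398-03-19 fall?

Thursday

Day-of-year of August 29, 2385: 241.
Day-of-year of March 19, 2398: 78.
2385 has 365 days, so 365 − 241 = 124 days remain in 2385.
Full years 2386–2397: 9 common + 3 leap = 9×365 + 3×366 = 4383 days.
Total: 124 + 4383 + 78 = 4585 days.
4585 is a multiple of 7, so 2398-03-19 falls on the same weekday: Thursday.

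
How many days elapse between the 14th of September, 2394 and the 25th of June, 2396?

Day-of-year of September 14, 2394: 257.
Day-of-year of June 25, 2396: 177.
2394 has 365 days, so 365 − 257 = 108 days remain in 2394.
Full years: 2395: 365. Sum = 365.
Total: 108 + 365 + 177 = 650 days.

650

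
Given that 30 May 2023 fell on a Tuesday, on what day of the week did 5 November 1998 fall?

Count forward from the earlier date (November 5, 1998) to the later (May 30, 2023):
From November 5, 1998 to November 5, 2022: 24 years, of which 6 contain a Feb 29 — 18×365 + 6×366 = 8766 days.
(2000 is a leap year (divisible by 400).)
November 2022: 30 − 5 = 25 days remain.
Then December (31), January (31), February 2023 (28), March (31), April (30): 31 + 31 + 28 + 31 + 30 = 151 days.
May 1–30, 2023: 30 days.
Residual: 206 days.
Total: 8972 days.
8972 mod 7 = 5, so 5 days before Tuesday is Thursday.

Thursday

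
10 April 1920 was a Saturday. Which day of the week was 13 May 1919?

Count forward from the earlier date (May 13, 1919) to the later (April 10, 1920):
Day-of-year of May 13, 1919: 133.
Day-of-year of April 10, 1920: 101.
1919 has 365 days, so 365 − 133 = 232 days remain in 1919.
Total: 232 + 101 = 333 days.
333 mod 7 = 4, so 4 days before Saturday is Tuesday.

Tuesday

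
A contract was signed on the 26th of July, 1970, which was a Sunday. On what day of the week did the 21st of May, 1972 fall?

Sunday

July 26, 1970 → July 26, 1971: 365 days.
July 1971: 31 − 26 = 5 days remain.
Then 9 full months totalling 274 days.
May 1–21, 1972: 21 days.
Residual: 300 days.
Total: 665 days.
665 is a multiple of 7, so the 21st of May, 1972 falls on the same weekday: Sunday.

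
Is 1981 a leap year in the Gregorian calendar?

1981 is not a leap year.

No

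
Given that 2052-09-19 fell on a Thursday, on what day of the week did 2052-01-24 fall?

Count forward from the earlier date (January 24, 2052) to the later (September 19, 2052):
January 2052: 31 − 24 = 7 days remain.
Then February 2052 (29), March (31), April (30), May (31), June (30), July (31), August (31): 29 + 31 + 30 + 31 + 30 + 31 + 31 = 213 days.
September 1–19, 2052: 19 days.
Total: 7 + 213 + 19 = 239 days.
239 mod 7 = 1, so 1 day before Thursday is Wednesday.

Wednesday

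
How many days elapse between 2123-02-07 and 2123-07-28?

171

February 2123: 28 − 7 = 21 days remain (2123 is not a leap year, so February has 28 days).
Then March (31), April (30), May (31), June (30): 31 + 30 + 31 + 30 = 122 days.
July 1–28, 2123: 28 days.
Total: 21 + 122 + 28 = 171 days.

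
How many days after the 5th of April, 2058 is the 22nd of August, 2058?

April 2058: 30 − 5 = 25 days remain.
Then May (31), June (30), July (31): 31 + 30 + 31 = 92 days.
August 1–22, 2058: 22 days.
Total: 25 + 92 + 22 = 139 days.

139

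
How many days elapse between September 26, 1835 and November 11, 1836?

412

September 26, 1835 → September 26, 1836: 366 days (1836 is a leap year).
September 1836: 30 − 26 = 4 days remain.
Then October (31): 31 days.
November 1–11, 1836: 11 days.
Residual: 46 days.
Total: 412 days.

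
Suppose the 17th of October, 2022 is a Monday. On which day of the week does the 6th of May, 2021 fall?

Count forward from the earlier date (May 6, 2021) to the later (October 17, 2022):
May 2021: 31 − 6 = 25 days remain.
Then 16 full months totalling 487 days.
October 1–17, 2022: 17 days.
Total: 25 + 487 + 17 = 529 days.
529 mod 7 = 4, so 4 days before Monday is Thursday.

Thursday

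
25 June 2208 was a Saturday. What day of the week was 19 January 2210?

Friday

June 2208: 30 − 25 = 5 days remain.
Then 18 full months totalling 549 days.
January 1–19, 2210: 19 days.
Total: 5 + 549 + 19 = 573 days.
573 mod 7 = 6, so 6 days after Saturday is Friday.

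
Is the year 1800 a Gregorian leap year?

No

1800 is not a leap year (divisible by 100 but not 400).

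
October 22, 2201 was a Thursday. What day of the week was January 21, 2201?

Count forward from the earlier date (January 21, 2201) to the later (October 22, 2201):
January 2201: 31 − 21 = 10 days remain.
Then February 2201 (28), March (31), April (30), May (31), June (30), July (31), August (31), September (30): 28 + 31 + 30 + 31 + 30 + 31 + 31 + 30 = 242 days.
October 1–22, 2201: 22 days.
Total: 10 + 242 + 22 = 274 days.
274 mod 7 = 1, so 1 day before Thursday is Wednesday.

Wednesday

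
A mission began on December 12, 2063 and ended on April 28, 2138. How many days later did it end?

27165

From December 12, 2063 to December 12, 2137: 74 years, of which 18 contain a Feb 29 — 56×365 + 18×366 = 27028 days.
(2100 is not a leap year (divisible by 100 but not 400).)
December 2137: 31 − 12 = 19 days remain.
Then January (31), February 2138 (28), March (31): 31 + 28 + 31 = 90 days.
April 1–28, 2138: 28 days.
Residual: 137 days.
Total: 27165 days.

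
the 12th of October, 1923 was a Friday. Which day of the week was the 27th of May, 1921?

Count forward from the earlier date (May 27, 1921) to the later (October 12, 1923):
Day-of-year of May 27, 1921: 147.
Day-of-year of October 12, 1923: 285.
1921 has 365 days, so 365 − 147 = 218 days remain in 1921.
Full years: 1922: 365. Sum = 365.
Total: 218 + 365 + 285 = 868 days.
868 is a multiple of 7, so the 27th of May, 1921 falls on the same weekday: Friday.

Friday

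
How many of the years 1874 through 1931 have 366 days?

Years divisible by 4: 1876, 1880, …, 1928 — 14 in all.
Of these, 1900 is divisible by 100 but not 400, so not leap.
Leap years: 14 − 1 = 13.

13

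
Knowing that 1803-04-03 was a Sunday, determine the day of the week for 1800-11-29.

Count forward from the earlier date (November 29, 1800) to the later (April 3, 1803):
Day-of-year of November 29, 1800: 333.
Day-of-year of April 3, 1803: 93.
1800 has 365 days, so 365 − 333 = 32 days remain in 1800.
Full years: 1801: 365; 1802: 365. Sum = 730.
Total: 32 + 730 + 93 = 855 days.
855 mod 7 = 1, so 1 day before Sunday is Saturday.

Saturday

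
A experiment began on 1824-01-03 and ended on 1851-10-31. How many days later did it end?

From January 3, 1824 to January 3, 1851: 27 years, of which 7 contain a Feb 29 — 20×365 + 7×366 = 9862 days.
January 1851: 31 − 3 = 28 days remain.
Then February 1851 (28), March (31), April (30), May (31), June (30), July (31), August (31), September (30): 28 + 31 + 30 + 31 + 30 + 31 + 31 + 30 = 242 days.
October 1–31, 1851: 31 days.
Residual: 301 days.
Total: 10163 days.

10163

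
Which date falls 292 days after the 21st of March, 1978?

the 7th of January, 1979

Count 292 days after March 21, 1978:
March 1978: 31 − 21 = 10 days remain.
Then 9 full months totalling 275 days.
January 1–7, 1979: 7 days.
Residual: 292 days.
Total: 292 days.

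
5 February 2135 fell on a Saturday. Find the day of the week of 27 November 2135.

Sunday

February 2135: 28 − 5 = 23 days remain (2135 is not a leap year, so February has 28 days).
Then March (31), April (30), May (31), June (30), July (31), August (31), September (30), October (31): 31 + 30 + 31 + 30 + 31 + 31 + 30 + 31 = 245 days.
November 1–27, 2135: 27 days.
Total: 23 + 245 + 27 = 295 days.
295 mod 7 = 1, so 1 day after Saturday is Sunday.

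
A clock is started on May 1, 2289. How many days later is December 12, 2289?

225

May 2289: 31 − 1 = 30 days remain.
Then June (30), July (31), August (31), September (30), October (31), November (30): 30 + 31 + 31 + 30 + 31 + 30 = 183 days.
December 1–12, 2289: 12 days.
Total: 30 + 183 + 12 = 225 days.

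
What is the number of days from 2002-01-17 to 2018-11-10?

6141

Day-of-year of January 17, 2002: 17.
Day-of-year of November 10, 2018: 314.
2002 has 365 days, so 365 − 17 = 348 days remain in 2002.
Full years 2003–2017: 11 common + 4 leap = 11×365 + 4×366 = 5479 days.
Total: 348 + 5479 + 314 = 6141 days.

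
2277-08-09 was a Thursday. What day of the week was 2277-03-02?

Count forward from the earlier date (March 2, 2277) to the later (August 9, 2277):
March 2277: 31 − 2 = 29 days remain.
Then April (30), May (31), June (30), July (31): 30 + 31 + 30 + 31 = 122 days.
August 1–9, 2277: 9 days.
Total: 29 + 122 + 9 = 160 days.
160 mod 7 = 6, so 6 days before Thursday is Friday.

Friday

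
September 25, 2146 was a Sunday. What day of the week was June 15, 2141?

Count forward from the earlier date (June 15, 2141) to the later (September 25, 2146):
June 15, 2141 → June 15, 2142: 365 days.
June 15, 2142 → June 15, 2143: 365 days.
June 15, 2143 → June 15, 2144: 366 days (2144 is a leap year).
June 15, 2144 → June 15, 2145: 365 days.
June 15, 2145 → June 15, 2146: 365 days.
June 2146: 30 − 15 = 15 days remain.
Then July (31), August (31): 31 + 31 = 62 days.
September 1–25, 2146: 25 days.
Residual: 102 days.
Total: 1928 days.
1928 mod 7 = 3, so 3 days before Sunday is Thursday.

Thursday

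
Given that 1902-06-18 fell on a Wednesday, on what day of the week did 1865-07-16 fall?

Sunday

Count forward from the earlier date (July 16, 1865) to the later (June 18, 1902):
From July 16, 1865 to July 16, 1901: 36 years, of which 8 contain a Feb 29 — 28×365 + 8×366 = 13148 days.
(1900 is not a leap year (divisible by 100 but not 400).)
July 1901: 31 − 16 = 15 days remain.
Then 10 full months totalling 304 days.
June 1–18, 1902: 18 days.
Residual: 337 days.
Total: 13485 days.
13485 mod 7 = 3, so 3 days before Wednesday is Sunday.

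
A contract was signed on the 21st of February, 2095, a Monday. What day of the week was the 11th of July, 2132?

From February 21, 2095 to February 21, 2132: 37 years, of which 8 contain a Feb 29 — 29×365 + 8×366 = 13513 days.
(2100 is not a leap year (divisible by 100 but not 400).)
February 2132: 29 − 21 = 8 days remain (2132 is a leap year, so February has 29 days).
Then March (31), April (30), May (31), June (30): 31 + 30 + 31 + 30 = 122 days.
July 1–11, 2132: 11 days.
Residual: 141 days.
Total: 13654 days.
13654 mod 7 = 4, so 4 days after Monday is Friday.

Friday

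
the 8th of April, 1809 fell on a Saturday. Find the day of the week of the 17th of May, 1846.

Sunday

Day-of-year of April 8, 1809: 98.
Day-of-year of May 17, 1846: 137.
1809 has 365 days, so 365 − 98 = 267 days remain in 1809.
Full years 1810–1845: 27 common + 9 leap = 27×365 + 9×366 = 13149 days.
Total: 267 + 13149 + 137 = 13553 days.
13553 mod 7 = 1, so 1 day after Saturday is Sunday.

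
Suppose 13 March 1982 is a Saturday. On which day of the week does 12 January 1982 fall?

Tuesday

Count forward from the earlier date (January 12, 1982) to the later (March 13, 1982):
January 1982: 31 − 12 = 19 days remain.
Then February 1982 (28): 28 days.
March 1–13, 1982: 13 days.
Total: 19 + 28 + 13 = 60 days.
60 mod 7 = 4, so 4 days before Saturday is Tuesday.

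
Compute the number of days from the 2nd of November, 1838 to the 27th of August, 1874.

From November 2, 1838 to November 2, 1873: 35 years, of which 9 contain a Feb 29 — 26×365 + 9×366 = 12784 days.
November 1873: 30 − 2 = 28 days remain.
Then December (31), January (31), February 1874 (28), March (31), April (30), May (31), June (30), July (31): 31 + 31 + 28 + 31 + 30 + 31 + 30 + 31 = 243 days.
August 1–27, 1874: 27 days.
Residual: 298 days.
Total: 13082 days.

13082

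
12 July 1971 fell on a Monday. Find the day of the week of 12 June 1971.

Count forward from the earlier date (June 12, 1971) to the later (July 12, 1971):
June 1971: 30 − 12 = 18 days remain.
July 1–12, 1971: 12 days.
Total: 18 + 12 = 30 days.
30 mod 7 = 2, so 2 days before Monday is Saturday.

Saturday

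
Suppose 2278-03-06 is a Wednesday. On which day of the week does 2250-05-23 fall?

Thursday

Count forward from the earlier date (May 23, 2250) to the later (March 6, 2278):
From May 23, 2250 to May 23, 2277: 27 years, of which 7 contain a Feb 29 — 20×365 + 7×366 = 9862 days.
May 2277: 31 − 23 = 8 days remain.
Then 9 full months totalling 273 days.
March 1–6, 2278: 6 days.
Residual: 287 days.
Total: 10149 days.
10149 mod 7 = 6, so 6 days before Wednesday is Thursday.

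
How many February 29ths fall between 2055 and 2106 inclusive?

12

Years divisible by 4: 2056, 2060, …, 2104 — 13 in all.
Of these, 2100 is divisible by 100 but not 400, so not leap.
Leap years: 13 − 1 = 12.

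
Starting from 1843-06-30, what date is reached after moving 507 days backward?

1842-02-08

Count 507 days before June 30, 1843:
February 1842: 28 − 8 = 20 days remain (1842 is not a leap year, so February has 28 days).
Then 15 full months totalling 457 days.
June 1–30, 1843: 30 days.
Total: 20 + 457 + 30 = 507 days.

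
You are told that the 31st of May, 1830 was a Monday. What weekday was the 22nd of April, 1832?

Day-of-year of May 31, 1830: 151.
Day-of-year of April 22, 1832: 113.
1830 has 365 days, so 365 − 151 = 214 days remain in 1830.
Full years: 1831: 365. Sum = 365.
Total: 214 + 365 + 113 = 692 days.
692 mod 7 = 6, so 6 days after Monday is Sunday.

Sunday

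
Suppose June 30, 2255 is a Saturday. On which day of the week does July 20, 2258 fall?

Tuesday

June 30, 2255 → June 30, 2256: 366 days (2256 is a leap year).
June 30, 2256 → June 30, 2257: 365 days.
June 30, 2257 → June 30, 2258: 365 days.
June 2258: 30 − 30 = 0 days remain.
July 1–20, 2258: 20 days.
Residual: 20 days.
Total: 1116 days.
1116 mod 7 = 3, so 3 days after Saturday is Tuesday.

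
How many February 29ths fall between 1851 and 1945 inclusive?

Years divisible by 4: 1852, 1856, …, 1944 — 24 in all.
Of these, 1900 is divisible by 100 but not 400, so not leap.
Leap years: 24 − 1 = 23.

23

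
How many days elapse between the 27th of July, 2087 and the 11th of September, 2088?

412

Day-of-year of July 27, 2087: 208.
Day-of-year of September 11, 2088: 255.
2087 has 365 days, so 365 − 208 = 157 days remain in 2087.
Total: 157 + 255 = 412 days.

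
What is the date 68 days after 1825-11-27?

1826-02-03

Count 68 days after November 27, 1825:
Day-of-year of November 27, 1825: 331.
Day-of-year of February 3, 1826: 34.
1825 has 365 days, so 365 − 331 = 34 days remain in 1825.
Total: 34 + 34 = 68 days.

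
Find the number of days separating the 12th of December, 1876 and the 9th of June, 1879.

December 12, 1876 → December 12, 1877: 365 days.
December 12, 1877 → December 12, 1878: 365 days.
December 1878: 31 − 12 = 19 days remain.
Then January (31), February 1879 (28), March (31), April (30), May (31): 31 + 28 + 31 + 30 + 31 = 151 days.
June 1–9, 1879: 9 days.
Residual: 179 days.
Total: 909 days.

909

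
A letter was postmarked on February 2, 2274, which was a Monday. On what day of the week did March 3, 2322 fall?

From February 2, 2274 to February 2, 2322: 48 years, of which 11 contain a Feb 29 — 37×365 + 11×366 = 17531 days.
(2300 is not a leap year (divisible by 100 but not 400).)
February 2322: 28 − 2 = 26 days remain (2322 is not a leap year, so February has 28 days).
March 1–3, 2322: 3 days.
Residual: 29 days.
Total: 17560 days.
17560 mod 7 = 4, so 4 days after Monday is Friday.

Friday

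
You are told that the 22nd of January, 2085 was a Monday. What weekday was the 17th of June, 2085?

January 2085: 31 − 22 = 9 days remain.
Then February 2085 (28), March (31), April (30), May (31): 28 + 31 + 30 + 31 = 120 days.
June 1–17, 2085: 17 days.
Total: 9 + 120 + 17 = 146 days.
146 mod 7 = 6, so 6 days after Monday is Sunday.

Sunday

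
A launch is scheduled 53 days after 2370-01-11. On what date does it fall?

2370-03-05

Count 53 days after January 11, 2370:
January 2370: 31 − 11 = 20 days remain.
Then February 2370 (28): 28 days.
March 1–5, 2370: 5 days.
Total: 20 + 28 + 5 = 53 days.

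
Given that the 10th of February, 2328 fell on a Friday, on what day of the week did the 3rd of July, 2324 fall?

Count forward from the earlier date (July 3, 2324) to the later (February 10, 2328):
Day-of-year of July 3, 2324: 185.
Day-of-year of February 10, 2328: 41.
2324 has 366 days, so 366 − 185 = 181 days remain in 2324.
Full years: 2325: 365; 2326: 365; 2327: 365. Sum = 1095.
Total: 181 + 1095 + 41 = 1317 days.
1317 mod 7 = 1, so 1 day before Friday is Thursday.

Thursday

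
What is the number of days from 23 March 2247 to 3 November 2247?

225

March 2247: 31 − 23 = 8 days remain.
Then April (30), May (31), June (30), July (31), August (31), September (30), October (31): 30 + 31 + 30 + 31 + 31 + 30 + 31 = 214 days.
November 1–3, 2247: 3 days.
Total: 8 + 214 + 3 = 225 days.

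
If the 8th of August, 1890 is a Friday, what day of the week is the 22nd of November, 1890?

August 1890: 31 − 8 = 23 days remain.
Then September (30), October (31): 30 + 31 = 61 days.
November 1–22, 1890: 22 days.
Total: 23 + 61 + 22 = 106 days.
106 mod 7 = 1, so 1 day after Friday is Saturday.

Saturday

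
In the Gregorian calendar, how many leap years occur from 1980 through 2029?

Years divisible by 4: 1980, 1984, …, 2028 — 13 in all.
2000 is divisible by 400, so still leap.
No century exceptions apply. Count: 13.

13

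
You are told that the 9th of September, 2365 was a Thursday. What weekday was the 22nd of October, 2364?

Count forward from the earlier date (October 22, 2364) to the later (September 9, 2365):
Day-of-year of October 22, 2364: 296.
Day-of-year of September 9, 2365: 252.
2364 has 366 days, so 366 − 296 = 70 days remain in 2364.
Total: 70 + 252 = 322 days.
322 is a multiple of 7, so the 22nd of October, 2364 falls on the same weekday: Thursday.

Thursday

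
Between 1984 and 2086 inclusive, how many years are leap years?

26

Years divisible by 4: 1984, 1988, …, 2084 — 26 in all.
2000 is divisible by 400, so still leap.
No century exceptions apply. Count: 26.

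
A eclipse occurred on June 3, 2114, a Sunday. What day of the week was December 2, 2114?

Sunday

June 2114: 30 − 3 = 27 days remain.
Then July (31), August (31), September (30), October (31), November (30): 31 + 31 + 30 + 31 + 30 = 153 days.
December 1–2, 2114: 2 days.
Total: 27 + 153 + 2 = 182 days.
182 is a multiple of 7, so December 2, 2114 falls on the same weekday: Sunday.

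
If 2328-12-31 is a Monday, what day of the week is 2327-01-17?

Monday

Count forward from the earlier date (January 17, 2327) to the later (December 31, 2328):
January 17, 2327 → January 17, 2328: 365 days.
January 2328: 31 − 17 = 14 days remain.
Then 10 full months totalling 304 days.
December 1–31, 2328: 31 days.
Residual: 349 days.
Total: 714 days.
714 is a multiple of 7, so 2327-01-17 falls on the same weekday: Monday.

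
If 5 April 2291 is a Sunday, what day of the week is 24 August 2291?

Monday

April 2291: 30 − 5 = 25 days remain.
Then May (31), June (30), July (31): 31 + 30 + 31 = 92 days.
August 1–24, 2291: 24 days.
Total: 25 + 92 + 24 = 141 days.
141 mod 7 = 1, so 1 day after Sunday is Monday.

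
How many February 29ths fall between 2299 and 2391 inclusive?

22

Years divisible by 4: 2300, 2304, …, 2388 — 23 in all.
Of these, 2300 is divisible by 100 but not 400, so not leap.
Leap years: 23 − 1 = 22.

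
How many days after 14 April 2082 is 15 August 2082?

123

April 2082: 30 − 14 = 16 days remain.
Then May (31), June (30), July (31): 31 + 30 + 31 = 92 days.
August 1–15, 2082: 15 days.
Total: 16 + 92 + 15 = 123 days.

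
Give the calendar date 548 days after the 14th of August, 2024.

the 13th of February, 2026

Count 548 days after August 14, 2024:
August 2024: 31 − 14 = 17 days remain.
Then 17 full months totalling 518 days.
February 1–13, 2026: 13 days (2026 is not a leap year).
Total: 17 + 518 + 13 = 548 days.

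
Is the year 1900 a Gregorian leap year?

No

1900 is not a leap year (divisible by 100 but not 400).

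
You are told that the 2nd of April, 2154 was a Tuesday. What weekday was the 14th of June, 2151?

Count forward from the earlier date (June 14, 2151) to the later (April 2, 2154):
June 14, 2151 → June 14, 2152: 366 days (2152 is a leap year).
June 14, 2152 → June 14, 2153: 365 days.
June 2153: 30 − 14 = 16 days remain.
Then 9 full months totalling 274 days.
April 1–2, 2154: 2 days.
Residual: 292 days.
Total: 1023 days.
1023 mod 7 = 1, so 1 day before Tuesday is Monday.

Monday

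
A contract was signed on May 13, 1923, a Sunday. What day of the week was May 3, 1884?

Count forward from the earlier date (May 3, 1884) to the later (May 13, 1923):
From May 3, 1884 to May 3, 1923: 39 years, of which 8 contain a Feb 29 — 31×365 + 8×366 = 14243 days.
(1900 is not a leap year (divisible by 100 but not 400).)
Within May 1923: 13 − 3 = 10 days.
Total: 14253 days.
14253 mod 7 = 1, so 1 day before Sunday is Saturday.

Saturday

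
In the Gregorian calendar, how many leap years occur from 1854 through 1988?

33

Years divisible by 4: 1856, 1860, …, 1988 — 34 in all.
Of these, 1900 is divisible by 100 but not 400, so not leap.
Leap years: 34 − 1 = 33.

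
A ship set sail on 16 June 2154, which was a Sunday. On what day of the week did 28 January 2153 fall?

Count forward from the earlier date (January 28, 2153) to the later (June 16, 2154):
Day-of-year of January 28, 2153: 28.
Day-of-year of June 16, 2154: 167.
2153 has 365 days, so 365 − 28 = 337 days remain in 2153.
Total: 337 + 167 = 504 days.
504 is a multiple of 7, so 28 January 2153 falls on the same weekday: Sunday.

Sunday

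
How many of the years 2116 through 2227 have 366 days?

27

Years divisible by 4: 2116, 2120, …, 2224 — 28 in all.
Of these, 2200 is divisible by 100 but not 400, so not leap.
Leap years: 28 − 1 = 27.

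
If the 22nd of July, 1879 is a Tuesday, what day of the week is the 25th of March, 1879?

Count forward from the earlier date (March 25, 1879) to the later (July 22, 1879):
March 1879: 31 − 25 = 6 days remain.
Then April (30), May (31), June (30): 30 + 31 + 30 = 91 days.
July 1–22, 1879: 22 days.
Total: 6 + 91 + 22 = 119 days.
119 is a multiple of 7, so the 25th of March, 1879 falls on the same weekday: Tuesday.

Tuesday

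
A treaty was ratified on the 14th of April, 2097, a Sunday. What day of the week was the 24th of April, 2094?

Count forward from the earlier date (April 24, 2094) to the later (April 14, 2097):
Day-of-year of April 24, 2094: 114.
Day-of-year of April 14, 2097: 104.
2094 has 365 days, so 365 − 114 = 251 days remain in 2094.
Full years: 2095: 365; 2096: 366. Sum = 731.
Total: 251 + 731 + 104 = 1086 days.
1086 mod 7 = 1, so 1 day before Sunday is Saturday.

Saturday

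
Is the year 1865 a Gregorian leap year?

1865 is not a leap year.

No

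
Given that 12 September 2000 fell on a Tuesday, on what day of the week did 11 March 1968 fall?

Count forward from the earlier date (March 11, 1968) to the later (September 12, 2000):
From March 11, 1968 to March 11, 2000: 32 years, of which 8 contain a Feb 29 — 24×365 + 8×366 = 11688 days.
(2000 is a leap year (divisible by 400).)
March 2000: 31 − 11 = 20 days remain.
Then April (30), May (31), June (30), July (31), August (31): 30 + 31 + 30 + 31 + 31 = 153 days.
September 1–12, 2000: 12 days.
Residual: 185 days.
Total: 11873 days.
11873 mod 7 = 1, so 1 day before Tuesday is Monday.

Monday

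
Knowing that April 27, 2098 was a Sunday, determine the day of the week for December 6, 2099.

Day-of-year of April 27, 2098: 117.
Day-of-year of December 6, 2099: 340.
2098 has 365 days, so 365 − 117 = 248 days remain in 2098.
Total: 248 + 340 = 588 days.
588 is a multiple of 7, so December 6, 2099 falls on the same weekday: Sunday.

Sunday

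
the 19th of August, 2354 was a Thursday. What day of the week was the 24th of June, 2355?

August 2354: 31 − 19 = 12 days remain.
Then 9 full months totalling 273 days.
June 1–24, 2355: 24 days.
Residual: 309 days.
Total: 309 days.
309 mod 7 = 1, so 1 day after Thursday is Friday.

Friday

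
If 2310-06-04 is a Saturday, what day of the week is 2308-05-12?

Count forward from the earlier date (May 12, 2308) to the later (June 4, 2310):
Day-of-year of May 12, 2308: 133.
Day-of-year of June 4, 2310: 155.
2308 has 366 days, so 366 − 133 = 233 days remain in 2308.
Full years: 2309: 365. Sum = 365.
Total: 233 + 365 + 155 = 753 days.
753 mod 7 = 4, so 4 days before Saturday is Tuesday.

Tuesday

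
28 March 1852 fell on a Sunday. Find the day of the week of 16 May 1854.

Tuesday

March 1852: 31 − 28 = 3 days remain.
Then 25 full months totalling 760 days.
May 1–16, 1854: 16 days.
Total: 3 + 760 + 16 = 779 days.
779 mod 7 = 2, so 2 days after Sunday is Tuesday.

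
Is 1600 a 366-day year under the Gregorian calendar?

Yes

1600 is a leap year (divisible by 400).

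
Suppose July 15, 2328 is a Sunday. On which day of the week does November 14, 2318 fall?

Thursday

Count forward from the earlier date (November 14, 2318) to the later (July 15, 2328):
From November 14, 2318 to November 14, 2327: 9 years, of which 2 contain a Feb 29 — 7×365 + 2×366 = 3287 days.
November 2327: 30 − 14 = 16 days remain.
Then December (31), January (31), February 2328 (29), March (31), April (30), May (31), June (30): 31 + 31 + 29 + 31 + 30 + 31 + 30 = 213 days.
July 1–15, 2328: 15 days.
Residual: 244 days.
Total: 3531 days.
3531 mod 7 = 3, so 3 days before Sunday is Thursday.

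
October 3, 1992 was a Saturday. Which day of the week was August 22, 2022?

Day-of-year of October 3, 1992: 277.
Day-of-year of August 22, 2022: 234.
1992 has 366 days, so 366 − 277 = 89 days remain in 1992.
Full years 1993–2021: 22 common + 7 leap = 22×365 + 7×366 = 10592 days.
Total: 89 + 10592 + 234 = 10915 days.
10915 mod 7 = 2, so 2 days after Saturday is Monday.

Monday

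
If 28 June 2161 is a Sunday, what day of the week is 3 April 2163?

June 28, 2161 → June 28, 2162: 365 days.
June 2162: 30 − 28 = 2 days remain.
Then 9 full months totalling 274 days.
April 1–3, 2163: 3 days.
Residual: 279 days.
Total: 644 days.
644 is a multiple of 7, so 3 April 2163 falls on the same weekday: Sunday.

Sunday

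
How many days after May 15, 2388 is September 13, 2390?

Day-of-year of May 15, 2388: 136.
Day-of-year of September 13, 2390: 256.
2388 has 366 days, so 366 − 136 = 230 days remain in 2388.
Full years: 2389: 365. Sum = 365.
Total: 230 + 365 + 256 = 851 days.

851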